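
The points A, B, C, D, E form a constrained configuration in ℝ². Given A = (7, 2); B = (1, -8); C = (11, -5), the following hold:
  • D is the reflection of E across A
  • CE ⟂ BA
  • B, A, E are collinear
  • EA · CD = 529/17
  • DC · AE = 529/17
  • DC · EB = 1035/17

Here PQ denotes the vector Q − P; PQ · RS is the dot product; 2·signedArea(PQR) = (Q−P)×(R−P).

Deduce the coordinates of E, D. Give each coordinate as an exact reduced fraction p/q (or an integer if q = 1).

D = (307/34, 183/34)
E = (169/34, -47/34)

1. E_x = 169/34  [B, A, E are collinear ∩ CE ⟂ BA]
2. E_y = -47/34  [B, A, E are collinear ∩ CE ⟂ BA]
   → E = (169/34, -47/34)
3. D_x = 307/34  [D is the reflection of E across A]
4. D_y = 183/34  [D is the reflection of E across A]
   → D = (307/34, 183/34)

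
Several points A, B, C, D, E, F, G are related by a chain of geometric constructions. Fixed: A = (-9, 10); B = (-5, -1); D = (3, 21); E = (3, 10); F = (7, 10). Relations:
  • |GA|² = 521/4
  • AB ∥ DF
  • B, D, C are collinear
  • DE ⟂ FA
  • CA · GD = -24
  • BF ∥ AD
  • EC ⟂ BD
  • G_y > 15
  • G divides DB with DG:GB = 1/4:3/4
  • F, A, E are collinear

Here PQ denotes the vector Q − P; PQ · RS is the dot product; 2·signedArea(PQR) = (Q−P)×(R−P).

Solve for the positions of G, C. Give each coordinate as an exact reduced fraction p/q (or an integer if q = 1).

C = (-73/137, 1546/137)
G = (1, 31/2)

1. G_x = 1  [G divides DB with DG:GB = 1/4:3/4]
2. G_y = 31/2  [G divides DB with DG:GB = 1/4:3/4]
   → G = (1, 31/2)
3. C_x = -73/137  [B, D, C are collinear ∩ EC ⟂ BD]
4. C_y = 1546/137  [B, D, C are collinear ∩ EC ⟂ BD]
   → C = (-73/137, 1546/137)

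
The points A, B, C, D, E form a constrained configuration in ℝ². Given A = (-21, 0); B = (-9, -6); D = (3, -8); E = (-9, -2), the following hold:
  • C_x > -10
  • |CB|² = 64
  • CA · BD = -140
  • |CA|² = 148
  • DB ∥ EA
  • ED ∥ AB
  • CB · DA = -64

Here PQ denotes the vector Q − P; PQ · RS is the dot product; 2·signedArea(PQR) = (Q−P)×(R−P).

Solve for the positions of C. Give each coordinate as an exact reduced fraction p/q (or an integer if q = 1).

C = (-9, 2)

1. C_x = -9  [CA · BD = -140 ∩ CB · DA = -64]
2. C_y = 2  [CA · BD = -140 ∩ CB · DA = -64]
   → C = (-9, 2)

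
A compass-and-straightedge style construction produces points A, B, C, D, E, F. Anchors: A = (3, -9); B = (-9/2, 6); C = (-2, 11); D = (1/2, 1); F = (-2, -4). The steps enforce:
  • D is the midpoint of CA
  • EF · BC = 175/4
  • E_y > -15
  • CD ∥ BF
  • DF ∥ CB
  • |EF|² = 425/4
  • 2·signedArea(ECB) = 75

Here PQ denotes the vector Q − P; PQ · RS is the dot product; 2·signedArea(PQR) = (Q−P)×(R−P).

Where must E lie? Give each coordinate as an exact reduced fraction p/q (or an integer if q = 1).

E = (1/2, -14)

1. E_x = 1/2  [EF · BC = 175/4 ∩ 2·signedArea(ECB) = 75]
2. E_y = -14  [EF · BC = 175/4 ∩ 2·signedArea(ECB) = 75]
   → E = (1/2, -14)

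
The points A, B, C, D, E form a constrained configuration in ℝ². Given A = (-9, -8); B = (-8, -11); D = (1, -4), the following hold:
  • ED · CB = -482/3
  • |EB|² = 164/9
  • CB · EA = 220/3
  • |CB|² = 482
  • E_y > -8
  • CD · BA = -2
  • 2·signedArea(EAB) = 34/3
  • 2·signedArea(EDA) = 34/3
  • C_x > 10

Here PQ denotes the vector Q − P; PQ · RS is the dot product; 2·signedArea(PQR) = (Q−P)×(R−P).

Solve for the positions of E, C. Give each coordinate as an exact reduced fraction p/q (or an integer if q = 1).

C = (11, 0)
E = (-16/3, -23/3)

1. E_x = -16/3  [2·signedArea(EDA) = 34/3 ∩ 2·signedArea(EAB) = 34/3]
2. E_y = -23/3  [2·signedArea(EDA) = 34/3 ∩ 2·signedArea(EAB) = 34/3]
   → E = (-16/3, -23/3)
3. C_x = 11  [ED · CB = -482/3 ∩ CB · EA = 220/3]
4. C_y = 0  [ED · CB = -482/3 ∩ CB · EA = 220/3]
   → C = (11, 0)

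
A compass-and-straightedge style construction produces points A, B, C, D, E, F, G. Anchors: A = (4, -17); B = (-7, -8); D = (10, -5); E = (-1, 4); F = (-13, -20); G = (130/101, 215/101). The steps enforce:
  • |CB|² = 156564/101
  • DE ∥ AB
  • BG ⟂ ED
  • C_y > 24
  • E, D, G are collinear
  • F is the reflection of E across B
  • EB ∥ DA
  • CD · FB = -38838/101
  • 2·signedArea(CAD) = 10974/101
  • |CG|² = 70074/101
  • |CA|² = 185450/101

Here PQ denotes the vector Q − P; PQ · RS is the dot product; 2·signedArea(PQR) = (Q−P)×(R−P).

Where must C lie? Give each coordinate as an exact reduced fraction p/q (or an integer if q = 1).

C = (1573/101, 2450/101)

1. C_x = 1573/101  [2·signedArea(CAD) = 10974/101 ∩ CD · FB = -38838/101]
2. C_y = 2450/101  [2·signedArea(CAD) = 10974/101 ∩ CD · FB = -38838/101]
   → C = (1573/101, 2450/101)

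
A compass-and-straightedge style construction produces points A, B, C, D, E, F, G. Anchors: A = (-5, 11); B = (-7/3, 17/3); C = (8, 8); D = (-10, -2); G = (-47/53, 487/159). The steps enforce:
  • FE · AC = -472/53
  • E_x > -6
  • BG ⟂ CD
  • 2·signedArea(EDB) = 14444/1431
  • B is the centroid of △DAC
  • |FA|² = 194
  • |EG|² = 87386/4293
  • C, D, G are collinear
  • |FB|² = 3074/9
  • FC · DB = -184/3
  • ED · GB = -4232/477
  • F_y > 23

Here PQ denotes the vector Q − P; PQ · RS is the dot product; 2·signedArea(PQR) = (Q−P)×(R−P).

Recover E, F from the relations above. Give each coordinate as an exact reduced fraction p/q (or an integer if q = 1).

E = (-842/159, 1918/477)
F = (0, 24)

1. E_x = -842/159  [2·signedArea(EDB) = 14444/1431 ∩ ED · GB = -4232/477]
2. E_y = 1918/477  [2·signedArea(EDB) = 14444/1431 ∩ ED · GB = -4232/477]
   → E = (-842/159, 1918/477)
3. F_x = 0  [FE · AC = -472/53 ∩ FC · DB = -184/3]
4. F_y = 24  [FE · AC = -472/53 ∩ FC · DB = -184/3]
   → F = (0, 24)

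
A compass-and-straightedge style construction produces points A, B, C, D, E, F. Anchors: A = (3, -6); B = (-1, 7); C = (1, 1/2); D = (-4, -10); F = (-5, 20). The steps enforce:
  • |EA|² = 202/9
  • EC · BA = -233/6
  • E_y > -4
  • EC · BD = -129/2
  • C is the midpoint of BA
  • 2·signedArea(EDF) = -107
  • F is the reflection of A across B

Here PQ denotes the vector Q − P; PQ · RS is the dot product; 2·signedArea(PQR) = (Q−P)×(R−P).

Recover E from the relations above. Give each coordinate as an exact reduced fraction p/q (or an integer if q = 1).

E = (-2/3, -3)

1. E_x = -2/3  [2·signedArea(EDF) = -107 ∩ EC · BA = -233/6]
2. E_y = -3  [2·signedArea(EDF) = -107 ∩ EC · BA = -233/6]
   → E = (-2/3, -3)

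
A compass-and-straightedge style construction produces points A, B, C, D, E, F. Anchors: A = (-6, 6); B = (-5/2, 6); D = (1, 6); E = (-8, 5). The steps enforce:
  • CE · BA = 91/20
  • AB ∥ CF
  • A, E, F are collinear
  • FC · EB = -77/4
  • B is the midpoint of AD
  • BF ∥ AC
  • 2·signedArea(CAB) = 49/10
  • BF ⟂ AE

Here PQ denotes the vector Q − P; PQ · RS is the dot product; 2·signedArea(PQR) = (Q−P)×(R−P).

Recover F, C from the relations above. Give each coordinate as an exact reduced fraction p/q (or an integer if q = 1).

1. F_x = -16/5  [A, E, F are collinear ∩ BF ⟂ AE]
2. F_y = 37/5  [A, E, F are collinear ∩ BF ⟂ AE]
   → F = (-16/5, 37/5)
3. C_x = -67/10  [AB ∥ CF ∩ BF ∥ AC]
4. C_y = 37/5  [AB ∥ CF ∩ BF ∥ AC]
   → C = (-67/10, 37/5)

C = (-67/10, 37/5)
F = (-16/5, 37/5)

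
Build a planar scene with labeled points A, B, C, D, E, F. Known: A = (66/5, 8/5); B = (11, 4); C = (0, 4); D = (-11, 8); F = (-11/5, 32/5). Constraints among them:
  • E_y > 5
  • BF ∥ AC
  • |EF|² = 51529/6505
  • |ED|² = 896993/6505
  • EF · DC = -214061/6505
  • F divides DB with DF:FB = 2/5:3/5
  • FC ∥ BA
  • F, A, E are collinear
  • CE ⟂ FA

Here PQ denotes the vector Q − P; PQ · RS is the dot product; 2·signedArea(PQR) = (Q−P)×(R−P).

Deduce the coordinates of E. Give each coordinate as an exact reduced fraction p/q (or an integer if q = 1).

E = (3168/6505, 36184/6505)

1. E_x = 3168/6505  [F, A, E are collinear ∩ CE ⟂ FA]
2. E_y = 36184/6505  [F, A, E are collinear ∩ CE ⟂ FA]
   → E = (3168/6505, 36184/6505)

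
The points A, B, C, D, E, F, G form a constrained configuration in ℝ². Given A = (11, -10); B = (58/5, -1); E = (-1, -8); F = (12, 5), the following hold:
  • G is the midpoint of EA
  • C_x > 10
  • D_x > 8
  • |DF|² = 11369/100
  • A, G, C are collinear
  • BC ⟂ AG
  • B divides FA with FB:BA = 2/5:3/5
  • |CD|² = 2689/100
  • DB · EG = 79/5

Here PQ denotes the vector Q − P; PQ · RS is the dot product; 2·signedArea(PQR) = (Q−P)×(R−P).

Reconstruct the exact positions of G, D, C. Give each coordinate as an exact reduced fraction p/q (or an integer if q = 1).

1. G_x = 5  [G is the midpoint of EA]
2. G_y = -9  [G is the midpoint of EA]
   → G = (5, -9)
3. C_x = 1873/185  [A, G, C are collinear ∩ BC ⟂ AG]
4. C_y = -1823/185  [A, G, C are collinear ∩ BC ⟂ AG]
   → C = (1873/185, -1823/185)
5. D_x = 83/10  [line -6·x + 1·y + 274/5 = 0 ∩ |CD|² = 2689/100]
6. D_y = -5  [line -6·x + 1·y + 274/5 = 0 ∩ |CD|² = 2689/100]
   → D = (83/10, -5)

C = (1873/185, -1823/185)
D = (83/10, -5)
G = (5, -9)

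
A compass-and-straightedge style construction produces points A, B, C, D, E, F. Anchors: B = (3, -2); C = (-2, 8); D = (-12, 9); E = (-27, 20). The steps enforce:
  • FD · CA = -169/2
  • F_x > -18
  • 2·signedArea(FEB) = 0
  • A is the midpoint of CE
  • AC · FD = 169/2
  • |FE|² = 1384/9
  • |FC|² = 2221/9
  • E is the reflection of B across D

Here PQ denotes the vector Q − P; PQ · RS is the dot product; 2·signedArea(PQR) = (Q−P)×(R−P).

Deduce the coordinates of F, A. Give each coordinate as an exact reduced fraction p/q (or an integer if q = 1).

1. F_x = -17  [line 22·x + 30·y + -6 = 0 ∩ |FE|² = 1384/9]
2. F_y = 38/3  [line 22·x + 30·y + -6 = 0 ∩ |FE|² = 1384/9]
   → F = (-17, 38/3)
3. A_x = -29/2  [A is the midpoint of CE]
4. A_y = 14  [A is the midpoint of CE]
   → A = (-29/2, 14)

A = (-29/2, 14)
F = (-17, 38/3)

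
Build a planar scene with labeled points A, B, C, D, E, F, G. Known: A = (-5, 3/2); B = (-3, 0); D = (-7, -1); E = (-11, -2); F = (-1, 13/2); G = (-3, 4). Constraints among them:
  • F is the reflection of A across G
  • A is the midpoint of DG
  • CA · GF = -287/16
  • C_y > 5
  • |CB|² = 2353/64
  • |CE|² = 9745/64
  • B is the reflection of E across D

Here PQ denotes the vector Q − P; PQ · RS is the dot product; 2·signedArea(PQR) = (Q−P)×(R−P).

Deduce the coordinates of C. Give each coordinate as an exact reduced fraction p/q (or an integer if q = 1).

C = (-3/2, 47/8)

1. C_x = -3/2  [line -2·x + -5/2·y + 187/16 = 0 ∩ |CB|² = 2353/64]
2. C_y = 47/8  [line -2·x + -5/2·y + 187/16 = 0 ∩ |CB|² = 2353/64]
   → C = (-3/2, 47/8)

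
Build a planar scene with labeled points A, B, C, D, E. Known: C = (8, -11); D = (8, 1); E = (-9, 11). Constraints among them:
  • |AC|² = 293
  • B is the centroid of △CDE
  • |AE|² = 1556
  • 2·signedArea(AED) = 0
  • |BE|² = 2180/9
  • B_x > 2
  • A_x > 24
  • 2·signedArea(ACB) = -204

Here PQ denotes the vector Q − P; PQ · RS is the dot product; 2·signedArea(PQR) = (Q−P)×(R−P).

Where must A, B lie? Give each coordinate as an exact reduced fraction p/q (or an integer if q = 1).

1. A_x = 25  [line 10·x + 17·y + -97 = 0 ∩ |AC|² = 293]
2. A_y = -9  [line 10·x + 17·y + -97 = 0 ∩ |AC|² = 293]
   → A = (25, -9)
3. B_x = 7/3  [B is the centroid of △CDE]
4. B_y = 1/3  [B is the centroid of △CDE]
   → B = (7/3, 1/3)

A = (25, -9)
B = (7/3, 1/3)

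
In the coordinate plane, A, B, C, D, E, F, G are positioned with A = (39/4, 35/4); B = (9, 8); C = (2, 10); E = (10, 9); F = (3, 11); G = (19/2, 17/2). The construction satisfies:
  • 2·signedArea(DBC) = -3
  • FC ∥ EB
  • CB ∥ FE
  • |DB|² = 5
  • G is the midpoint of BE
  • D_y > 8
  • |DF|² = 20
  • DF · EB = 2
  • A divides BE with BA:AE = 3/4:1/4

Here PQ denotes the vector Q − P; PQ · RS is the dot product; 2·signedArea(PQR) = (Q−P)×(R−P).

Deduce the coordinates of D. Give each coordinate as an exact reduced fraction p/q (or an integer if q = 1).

1. D_x = 7  [2·signedArea(DBC) = -3 ∩ DF · EB = 2]
2. D_y = 9  [2·signedArea(DBC) = -3 ∩ DF · EB = 2]
   → D = (7, 9)

D = (7, 9)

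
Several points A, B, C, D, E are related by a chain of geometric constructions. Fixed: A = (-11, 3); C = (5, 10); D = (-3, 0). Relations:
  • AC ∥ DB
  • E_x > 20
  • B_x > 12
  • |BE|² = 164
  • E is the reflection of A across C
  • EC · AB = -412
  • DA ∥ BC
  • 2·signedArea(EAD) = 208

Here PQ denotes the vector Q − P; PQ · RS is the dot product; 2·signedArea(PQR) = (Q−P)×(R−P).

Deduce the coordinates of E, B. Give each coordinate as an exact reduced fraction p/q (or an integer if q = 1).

B = (13, 7)
E = (21, 17)

1. E_x = 21  [E is the reflection of A across C]
2. E_y = 17  [E is the reflection of A across C]
   → E = (21, 17)
3. B_x = 13  [DA ∥ BC ∩ AC ∥ DB]
4. B_y = 7  [DA ∥ BC ∩ AC ∥ DB]
   → B = (13, 7)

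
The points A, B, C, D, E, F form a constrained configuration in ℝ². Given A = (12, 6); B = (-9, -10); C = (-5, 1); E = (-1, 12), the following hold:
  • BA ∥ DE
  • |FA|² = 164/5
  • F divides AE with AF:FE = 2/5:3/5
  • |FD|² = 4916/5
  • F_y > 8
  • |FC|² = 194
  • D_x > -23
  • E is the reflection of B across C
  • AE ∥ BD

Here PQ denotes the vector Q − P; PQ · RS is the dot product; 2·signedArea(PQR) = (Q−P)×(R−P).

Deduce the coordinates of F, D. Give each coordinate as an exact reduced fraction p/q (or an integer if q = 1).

D = (-22, -4)
F = (34/5, 42/5)

1. F_x = 34/5  [F divides AE with AF:FE = 2/5:3/5]
2. F_y = 42/5  [F divides AE with AF:FE = 2/5:3/5]
   → F = (34/5, 42/5)
3. D_x = -22  [BA ∥ DE ∩ AE ∥ BD]
4. D_y = -4  [BA ∥ DE ∩ AE ∥ BD]
   → D = (-22, -4)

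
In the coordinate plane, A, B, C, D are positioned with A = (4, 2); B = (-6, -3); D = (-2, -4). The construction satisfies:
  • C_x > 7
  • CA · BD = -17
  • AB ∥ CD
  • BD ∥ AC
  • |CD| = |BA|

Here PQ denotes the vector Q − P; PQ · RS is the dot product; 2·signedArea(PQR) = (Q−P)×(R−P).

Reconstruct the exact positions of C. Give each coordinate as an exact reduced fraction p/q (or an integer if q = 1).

1. C_x = 8  [AB ∥ CD ∩ BD ∥ AC]
2. C_y = 1  [AB ∥ CD ∩ BD ∥ AC]
   → C = (8, 1)

C = (8, 1)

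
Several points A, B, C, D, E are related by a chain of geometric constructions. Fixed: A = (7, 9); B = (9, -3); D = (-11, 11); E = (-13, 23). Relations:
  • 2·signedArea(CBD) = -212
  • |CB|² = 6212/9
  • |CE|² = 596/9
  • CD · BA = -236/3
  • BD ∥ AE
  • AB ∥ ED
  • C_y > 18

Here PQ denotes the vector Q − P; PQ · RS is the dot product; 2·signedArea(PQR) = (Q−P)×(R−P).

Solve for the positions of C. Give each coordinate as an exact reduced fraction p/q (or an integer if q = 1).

1. C_x = -19/3  [2·signedArea(CBD) = -212 ∩ CD · BA = -236/3]
2. C_y = 55/3  [2·signedArea(CBD) = -212 ∩ CD · BA = -236/3]
   → C = (-19/3, 55/3)

C = (-19/3, 55/3)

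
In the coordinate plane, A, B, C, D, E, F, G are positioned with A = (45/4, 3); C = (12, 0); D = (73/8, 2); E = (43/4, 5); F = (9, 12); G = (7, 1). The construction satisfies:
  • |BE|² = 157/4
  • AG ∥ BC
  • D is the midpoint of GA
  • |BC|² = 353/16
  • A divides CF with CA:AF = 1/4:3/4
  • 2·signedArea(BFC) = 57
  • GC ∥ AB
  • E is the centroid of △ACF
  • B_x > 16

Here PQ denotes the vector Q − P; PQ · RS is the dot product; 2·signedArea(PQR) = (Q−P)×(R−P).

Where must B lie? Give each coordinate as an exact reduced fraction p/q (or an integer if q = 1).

B = (65/4, 2)

1. B_x = 65/4  [AG ∥ BC ∩ GC ∥ AB]
2. B_y = 2  [AG ∥ BC ∩ GC ∥ AB]
   → B = (65/4, 2)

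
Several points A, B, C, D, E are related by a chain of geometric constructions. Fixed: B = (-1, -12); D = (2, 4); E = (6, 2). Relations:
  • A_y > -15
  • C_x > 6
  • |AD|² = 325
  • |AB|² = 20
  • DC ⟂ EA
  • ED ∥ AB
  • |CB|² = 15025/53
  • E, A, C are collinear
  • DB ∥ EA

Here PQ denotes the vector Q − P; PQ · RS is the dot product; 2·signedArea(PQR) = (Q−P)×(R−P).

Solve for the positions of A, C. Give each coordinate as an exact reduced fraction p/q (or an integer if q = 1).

A = (3, -14)
C = (330/53, 170/53)

1. A_x = 3  [ED ∥ AB ∩ DB ∥ EA]
2. A_y = -14  [ED ∥ AB ∩ DB ∥ EA]
   → A = (3, -14)
3. C_x = 330/53  [E, A, C are collinear ∩ DC ⟂ EA]
4. C_y = 170/53  [E, A, C are collinear ∩ DC ⟂ EA]
   → C = (330/53, 170/53)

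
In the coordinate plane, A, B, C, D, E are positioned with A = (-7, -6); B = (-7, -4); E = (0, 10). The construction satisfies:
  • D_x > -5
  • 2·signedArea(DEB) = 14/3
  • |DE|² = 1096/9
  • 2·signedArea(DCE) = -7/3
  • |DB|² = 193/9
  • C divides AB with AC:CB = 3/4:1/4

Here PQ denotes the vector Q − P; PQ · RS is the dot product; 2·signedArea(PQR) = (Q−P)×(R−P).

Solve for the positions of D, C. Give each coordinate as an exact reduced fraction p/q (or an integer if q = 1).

C = (-7, -9/2)
D = (-14/3, 0)

1. D_x = -14/3  [line 14·x + -7·y + 196/3 = 0 ∩ |DB|² = 193/9]
2. D_y = 0  [line 14·x + -7·y + 196/3 = 0 ∩ |DB|² = 193/9]
   → D = (-14/3, 0)
3. C_x = -7  [C divides AB with AC:CB = 3/4:1/4]
4. C_y = -9/2  [C divides AB with AC:CB = 3/4:1/4]
   → C = (-7, -9/2)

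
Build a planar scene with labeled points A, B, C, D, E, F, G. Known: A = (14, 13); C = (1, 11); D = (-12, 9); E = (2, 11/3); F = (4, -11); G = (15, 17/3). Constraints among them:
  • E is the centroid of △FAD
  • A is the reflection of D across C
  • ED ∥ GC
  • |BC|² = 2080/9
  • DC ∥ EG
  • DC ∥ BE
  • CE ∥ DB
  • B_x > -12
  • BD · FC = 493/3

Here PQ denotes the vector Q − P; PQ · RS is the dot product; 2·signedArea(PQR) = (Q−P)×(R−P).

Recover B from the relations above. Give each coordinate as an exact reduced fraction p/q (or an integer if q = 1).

B = (-11, 5/3)

1. B_x = -11  [DC ∥ BE ∩ CE ∥ DB]
2. B_y = 5/3  [DC ∥ BE ∩ CE ∥ DB]
   → B = (-11, 5/3)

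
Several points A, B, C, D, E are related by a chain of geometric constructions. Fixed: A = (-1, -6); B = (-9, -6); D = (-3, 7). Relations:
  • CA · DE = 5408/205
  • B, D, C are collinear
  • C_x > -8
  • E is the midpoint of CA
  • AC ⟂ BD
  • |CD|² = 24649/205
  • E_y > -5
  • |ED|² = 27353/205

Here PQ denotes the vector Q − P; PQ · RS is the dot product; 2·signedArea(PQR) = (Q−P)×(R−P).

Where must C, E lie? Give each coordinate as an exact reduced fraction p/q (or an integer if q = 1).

C = (-1557/205, -606/205)
E = (-881/205, -918/205)

1. C_x = -1557/205  [B, D, C are collinear ∩ AC ⟂ BD]
2. C_y = -606/205  [B, D, C are collinear ∩ AC ⟂ BD]
   → C = (-1557/205, -606/205)
3. E_x = -881/205  [E is the midpoint of CA]
4. E_y = -918/205  [E is the midpoint of CA]
   → E = (-881/205, -918/205)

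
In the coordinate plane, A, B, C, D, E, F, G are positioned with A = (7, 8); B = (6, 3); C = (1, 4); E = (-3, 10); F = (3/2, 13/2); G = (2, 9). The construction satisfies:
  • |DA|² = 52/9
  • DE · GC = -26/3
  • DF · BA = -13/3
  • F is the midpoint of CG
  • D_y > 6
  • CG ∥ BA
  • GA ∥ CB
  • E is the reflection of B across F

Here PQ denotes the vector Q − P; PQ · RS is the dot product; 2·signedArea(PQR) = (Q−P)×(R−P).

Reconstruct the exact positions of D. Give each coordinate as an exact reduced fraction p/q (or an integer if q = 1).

1. D_x = 5  [line 1·x + 5·y + -115/3 = 0 ∩ |DA|² = 52/9]
2. D_y = 20/3  [line 1·x + 5·y + -115/3 = 0 ∩ |DA|² = 52/9]
   → D = (5, 20/3)

D = (5, 20/3)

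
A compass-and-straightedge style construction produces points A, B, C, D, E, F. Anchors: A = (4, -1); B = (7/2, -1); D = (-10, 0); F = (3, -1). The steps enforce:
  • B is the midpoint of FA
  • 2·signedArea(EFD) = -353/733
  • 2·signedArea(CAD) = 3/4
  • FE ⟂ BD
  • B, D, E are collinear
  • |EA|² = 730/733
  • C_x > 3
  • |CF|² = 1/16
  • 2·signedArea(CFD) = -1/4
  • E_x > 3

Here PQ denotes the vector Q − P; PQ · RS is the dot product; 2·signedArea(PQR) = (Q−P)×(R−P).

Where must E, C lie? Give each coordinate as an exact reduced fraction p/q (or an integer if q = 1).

1. E_x = 2201/733  [B, D, E are collinear ∩ FE ⟂ BD]
2. E_y = -706/733  [B, D, E are collinear ∩ FE ⟂ BD]
   → E = (2201/733, -706/733)
3. C_x = 13/4  [2·signedArea(CFD) = -1/4 ∩ 2·signedArea(CAD) = 3/4]
4. C_y = -1  [2·signedArea(CFD) = -1/4 ∩ 2·signedArea(CAD) = 3/4]
   → C = (13/4, -1)

C = (13/4, -1)
E = (2201/733, -706/733)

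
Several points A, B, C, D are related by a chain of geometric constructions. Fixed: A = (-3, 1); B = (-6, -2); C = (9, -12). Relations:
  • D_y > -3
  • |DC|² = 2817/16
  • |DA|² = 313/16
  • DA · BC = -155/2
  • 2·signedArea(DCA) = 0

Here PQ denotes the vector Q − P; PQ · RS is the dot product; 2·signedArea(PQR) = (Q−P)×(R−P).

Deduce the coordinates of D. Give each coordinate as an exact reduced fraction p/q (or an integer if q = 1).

D = (0, -9/4)

1. D_x = 0  [2·signedArea(DCA) = 0 ∩ DA · BC = -155/2]
2. D_y = -9/4  [2·signedArea(DCA) = 0 ∩ DA · BC = -155/2]
   → D = (0, -9/4)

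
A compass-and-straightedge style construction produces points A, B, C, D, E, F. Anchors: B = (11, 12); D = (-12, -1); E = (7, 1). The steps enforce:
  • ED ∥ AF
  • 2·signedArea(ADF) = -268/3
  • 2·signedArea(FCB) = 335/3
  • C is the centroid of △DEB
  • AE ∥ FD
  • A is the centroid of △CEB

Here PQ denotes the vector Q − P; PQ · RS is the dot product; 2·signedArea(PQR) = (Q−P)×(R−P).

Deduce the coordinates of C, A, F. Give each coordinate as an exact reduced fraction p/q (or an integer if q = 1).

1. C_x = 2  [C is the centroid of △DEB]
2. C_y = 4  [C is the centroid of △DEB]
   → C = (2, 4)
3. A_x = 20/3  [A is the centroid of △CEB]
4. A_y = 17/3  [A is the centroid of △CEB]
   → A = (20/3, 17/3)
5. F_x = -37/3  [AE ∥ FD ∩ ED ∥ AF]
6. F_y = 11/3  [AE ∥ FD ∩ ED ∥ AF]
   → F = (-37/3, 11/3)

A = (20/3, 17/3)
C = (2, 4)
F = (-37/3, 11/3)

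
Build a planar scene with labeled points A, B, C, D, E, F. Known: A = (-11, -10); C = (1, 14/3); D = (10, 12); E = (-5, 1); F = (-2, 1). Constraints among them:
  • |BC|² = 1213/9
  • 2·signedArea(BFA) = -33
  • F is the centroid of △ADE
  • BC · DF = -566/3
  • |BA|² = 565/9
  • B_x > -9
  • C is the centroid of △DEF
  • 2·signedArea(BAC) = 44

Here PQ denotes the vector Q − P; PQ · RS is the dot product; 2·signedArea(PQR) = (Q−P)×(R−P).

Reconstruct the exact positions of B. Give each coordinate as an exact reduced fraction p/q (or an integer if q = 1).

B = (-8, -8/3)

1. B_x = -8  [2·signedArea(BFA) = -33 ∩ BC · DF = -566/3]
2. B_y = -8/3  [2·signedArea(BFA) = -33 ∩ BC · DF = -566/3]
   → B = (-8, -8/3)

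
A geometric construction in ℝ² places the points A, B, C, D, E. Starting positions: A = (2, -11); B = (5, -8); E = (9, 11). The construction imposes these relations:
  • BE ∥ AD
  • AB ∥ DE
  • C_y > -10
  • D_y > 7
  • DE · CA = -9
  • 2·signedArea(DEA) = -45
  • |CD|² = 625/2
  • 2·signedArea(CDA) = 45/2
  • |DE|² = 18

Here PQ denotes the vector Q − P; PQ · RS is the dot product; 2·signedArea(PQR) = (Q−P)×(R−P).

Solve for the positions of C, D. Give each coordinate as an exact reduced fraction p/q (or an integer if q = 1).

C = (7/2, -19/2)
D = (6, 8)

1. D_x = 6  [AB ∥ DE ∩ BE ∥ AD]
2. D_y = 8  [AB ∥ DE ∩ BE ∥ AD]
   → D = (6, 8)
3. C_x = 7/2  [2·signedArea(CDA) = 45/2 ∩ DE · CA = -9]
4. C_y = -19/2  [2·signedArea(CDA) = 45/2 ∩ DE · CA = -9]
   → C = (7/2, -19/2)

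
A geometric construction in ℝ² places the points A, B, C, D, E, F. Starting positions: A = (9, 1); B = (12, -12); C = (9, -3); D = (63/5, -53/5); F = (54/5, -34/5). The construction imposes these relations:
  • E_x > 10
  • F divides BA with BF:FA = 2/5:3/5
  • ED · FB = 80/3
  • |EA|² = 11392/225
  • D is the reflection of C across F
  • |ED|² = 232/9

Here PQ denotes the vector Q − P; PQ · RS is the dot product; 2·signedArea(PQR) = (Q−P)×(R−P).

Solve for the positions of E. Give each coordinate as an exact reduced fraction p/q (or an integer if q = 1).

E = (53/5, -89/15)

1. E_x = 53/5  [line -6/5·x + 26/5·y + 3268/75 = 0 ∩ |EA|² = 11392/225]
2. E_y = -89/15  [line -6/5·x + 26/5·y + 3268/75 = 0 ∩ |EA|² = 11392/225]
   → E = (53/5, -89/15)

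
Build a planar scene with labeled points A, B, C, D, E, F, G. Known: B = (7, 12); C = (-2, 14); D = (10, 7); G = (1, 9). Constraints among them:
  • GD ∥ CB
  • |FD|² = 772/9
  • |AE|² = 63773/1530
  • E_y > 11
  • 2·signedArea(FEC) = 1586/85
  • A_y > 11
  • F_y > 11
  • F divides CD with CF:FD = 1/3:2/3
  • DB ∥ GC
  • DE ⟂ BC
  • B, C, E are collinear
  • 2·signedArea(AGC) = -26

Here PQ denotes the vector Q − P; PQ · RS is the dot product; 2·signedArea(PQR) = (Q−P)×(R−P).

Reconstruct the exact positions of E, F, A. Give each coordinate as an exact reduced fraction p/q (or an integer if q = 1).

A = (9/2, 71/6)
E = (928/85, 946/85)
F = (2, 35/3)

1. E_x = 928/85  [B, C, E are collinear ∩ DE ⟂ BC]
2. E_y = 946/85  [B, C, E are collinear ∩ DE ⟂ BC]
   → E = (928/85, 946/85)
3. F_x = 2  [F divides CD with CF:FD = 1/3:2/3]
4. F_y = 35/3  [F divides CD with CF:FD = 1/3:2/3]
   → F = (2, 35/3)
5. A_x = 9/2  [line -5·x + -3·y + 58 = 0 ∩ |AE|² = 63773/1530]
6. A_y = 71/6  [line -5·x + -3·y + 58 = 0 ∩ |AE|² = 63773/1530]
   → A = (9/2, 71/6)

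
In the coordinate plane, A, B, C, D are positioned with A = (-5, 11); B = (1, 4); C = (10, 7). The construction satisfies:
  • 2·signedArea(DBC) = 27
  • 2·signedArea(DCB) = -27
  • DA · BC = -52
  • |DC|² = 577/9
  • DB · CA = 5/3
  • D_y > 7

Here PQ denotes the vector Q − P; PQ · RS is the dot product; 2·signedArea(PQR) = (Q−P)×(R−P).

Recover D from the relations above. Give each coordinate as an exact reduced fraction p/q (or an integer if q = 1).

D = (2, 22/3)

1. D_x = 2  [2·signedArea(DCB) = -27 ∩ DB · CA = 5/3]
2. D_y = 22/3  [2·signedArea(DCB) = -27 ∩ DB · CA = 5/3]
   → D = (2, 22/3)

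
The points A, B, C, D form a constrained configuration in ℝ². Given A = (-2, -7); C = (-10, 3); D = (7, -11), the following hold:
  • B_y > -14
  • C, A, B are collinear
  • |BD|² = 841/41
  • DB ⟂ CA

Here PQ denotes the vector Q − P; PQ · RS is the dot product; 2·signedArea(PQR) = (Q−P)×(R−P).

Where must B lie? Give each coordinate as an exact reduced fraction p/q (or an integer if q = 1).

B = (142/41, -567/41)

1. B_x = 142/41  [C, A, B are collinear ∩ DB ⟂ CA]
2. B_y = -567/41  [C, A, B are collinear ∩ DB ⟂ CA]
   → B = (142/41, -567/41)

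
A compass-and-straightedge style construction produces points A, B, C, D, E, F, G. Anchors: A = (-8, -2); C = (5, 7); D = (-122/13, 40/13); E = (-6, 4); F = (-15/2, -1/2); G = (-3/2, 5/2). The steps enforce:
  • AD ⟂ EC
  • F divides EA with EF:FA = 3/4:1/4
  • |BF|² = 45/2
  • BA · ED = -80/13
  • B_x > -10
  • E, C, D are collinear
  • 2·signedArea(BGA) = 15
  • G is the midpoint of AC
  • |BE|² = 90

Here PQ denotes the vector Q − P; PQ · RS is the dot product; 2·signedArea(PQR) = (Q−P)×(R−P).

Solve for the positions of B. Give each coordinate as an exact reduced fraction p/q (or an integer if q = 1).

B = (-9, -5)

1. B_x = -9  [BA · ED = -80/13 ∩ 2·signedArea(BGA) = 15]
2. B_y = -5  [BA · ED = -80/13 ∩ 2·signedArea(BGA) = 15]
   → B = (-9, -5)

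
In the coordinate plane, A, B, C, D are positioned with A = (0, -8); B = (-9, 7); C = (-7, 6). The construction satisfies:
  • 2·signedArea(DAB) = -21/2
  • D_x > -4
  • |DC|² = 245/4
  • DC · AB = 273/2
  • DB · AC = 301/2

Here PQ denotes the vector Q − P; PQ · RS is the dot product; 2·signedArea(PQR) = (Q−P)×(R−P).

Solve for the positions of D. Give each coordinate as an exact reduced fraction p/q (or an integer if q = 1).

1. D_x = -7/2  [DB · AC = 301/2 ∩ DC · AB = 273/2]
2. D_y = -1  [DB · AC = 301/2 ∩ DC · AB = 273/2]
   → D = (-7/2, -1)

D = (-7/2, -1)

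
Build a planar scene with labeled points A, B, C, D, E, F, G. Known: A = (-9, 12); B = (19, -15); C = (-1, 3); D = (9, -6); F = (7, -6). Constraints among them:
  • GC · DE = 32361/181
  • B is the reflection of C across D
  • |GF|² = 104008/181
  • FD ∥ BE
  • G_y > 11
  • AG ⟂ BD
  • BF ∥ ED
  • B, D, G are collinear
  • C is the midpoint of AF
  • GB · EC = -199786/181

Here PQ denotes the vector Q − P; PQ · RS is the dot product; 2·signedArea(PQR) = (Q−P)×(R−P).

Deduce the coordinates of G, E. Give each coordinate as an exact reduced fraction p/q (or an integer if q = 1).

1. G_x = -1791/181  [B, D, G are collinear ∩ AG ⟂ BD]
2. G_y = 1992/181  [B, D, G are collinear ∩ AG ⟂ BD]
   → G = (-1791/181, 1992/181)
3. E_x = 21  [BF ∥ ED ∩ FD ∥ BE]
4. E_y = -15  [BF ∥ ED ∩ FD ∥ BE]
   → E = (21, -15)

E = (21, -15)
G = (-1791/181, 1992/181)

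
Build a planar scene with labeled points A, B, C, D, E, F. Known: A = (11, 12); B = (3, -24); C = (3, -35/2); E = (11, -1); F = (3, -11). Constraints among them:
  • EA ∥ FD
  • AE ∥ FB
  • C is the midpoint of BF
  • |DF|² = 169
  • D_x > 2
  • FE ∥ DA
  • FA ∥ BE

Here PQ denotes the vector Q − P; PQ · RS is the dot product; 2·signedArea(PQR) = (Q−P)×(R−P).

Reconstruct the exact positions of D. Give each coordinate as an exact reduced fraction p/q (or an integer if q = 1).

1. D_x = 3  [FE ∥ DA ∩ EA ∥ FD]
2. D_y = 2  [FE ∥ DA ∩ EA ∥ FD]
   → D = (3, 2)

D = (3, 2)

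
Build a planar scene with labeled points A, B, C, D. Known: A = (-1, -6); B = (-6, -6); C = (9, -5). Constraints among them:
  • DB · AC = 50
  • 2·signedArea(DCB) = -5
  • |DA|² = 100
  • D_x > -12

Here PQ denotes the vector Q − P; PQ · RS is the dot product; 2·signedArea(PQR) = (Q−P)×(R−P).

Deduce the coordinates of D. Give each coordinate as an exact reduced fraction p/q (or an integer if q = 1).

D = (-11, -6)

1. D_x = -11  [2·signedArea(DCB) = -5 ∩ DB · AC = 50]
2. D_y = -6  [2·signedArea(DCB) = -5 ∩ DB · AC = 50]
   → D = (-11, -6)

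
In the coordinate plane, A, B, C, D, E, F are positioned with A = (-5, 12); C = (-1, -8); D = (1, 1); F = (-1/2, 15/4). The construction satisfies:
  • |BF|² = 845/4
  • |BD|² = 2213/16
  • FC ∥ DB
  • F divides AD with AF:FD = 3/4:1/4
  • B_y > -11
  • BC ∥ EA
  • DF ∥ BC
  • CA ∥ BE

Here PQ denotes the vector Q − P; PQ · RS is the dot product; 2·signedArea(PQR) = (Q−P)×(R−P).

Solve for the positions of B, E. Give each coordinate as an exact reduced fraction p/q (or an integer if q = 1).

B = (1/2, -43/4)
E = (-7/2, 37/4)

1. B_x = 1/2  [DF ∥ BC ∩ FC ∥ DB]
2. B_y = -43/4  [DF ∥ BC ∩ FC ∥ DB]
   → B = (1/2, -43/4)
3. E_x = -7/2  [BC ∥ EA ∩ CA ∥ BE]
4. E_y = 37/4  [BC ∥ EA ∩ CA ∥ BE]
   → E = (-7/2, 37/4)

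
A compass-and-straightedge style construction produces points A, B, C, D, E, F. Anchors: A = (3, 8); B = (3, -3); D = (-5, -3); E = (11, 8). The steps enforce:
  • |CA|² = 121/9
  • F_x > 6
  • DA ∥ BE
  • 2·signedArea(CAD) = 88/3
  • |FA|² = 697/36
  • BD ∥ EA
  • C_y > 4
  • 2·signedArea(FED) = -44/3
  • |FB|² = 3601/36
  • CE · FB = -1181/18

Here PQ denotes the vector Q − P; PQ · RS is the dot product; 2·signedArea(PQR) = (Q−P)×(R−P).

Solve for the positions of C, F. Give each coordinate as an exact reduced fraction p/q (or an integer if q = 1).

C = (3, 13/3)
F = (7, 37/6)

1. F_x = 7  [line 11·x + -16·y + 65/3 = 0 ∩ |FB|² = 3601/36]
2. F_y = 37/6  [line 11·x + -16·y + 65/3 = 0 ∩ |FB|² = 3601/36]
   → F = (7, 37/6)
3. C_x = 3  [2·signedArea(CAD) = 88/3 ∩ CE · FB = -1181/18]
4. C_y = 13/3  [2·signedArea(CAD) = 88/3 ∩ CE · FB = -1181/18]
   → C = (3, 13/3)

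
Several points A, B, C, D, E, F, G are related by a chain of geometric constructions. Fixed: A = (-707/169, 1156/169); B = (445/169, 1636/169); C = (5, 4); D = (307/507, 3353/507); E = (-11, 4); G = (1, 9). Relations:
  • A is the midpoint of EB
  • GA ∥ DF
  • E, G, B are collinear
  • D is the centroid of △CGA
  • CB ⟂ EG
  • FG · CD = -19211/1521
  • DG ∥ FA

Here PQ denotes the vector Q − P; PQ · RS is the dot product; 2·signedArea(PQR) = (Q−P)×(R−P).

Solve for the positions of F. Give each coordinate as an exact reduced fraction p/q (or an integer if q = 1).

F = (-2321/507, 2258/507)

1. F_x = -2321/507  [DG ∥ FA ∩ GA ∥ DF]
2. F_y = 2258/507  [DG ∥ FA ∩ GA ∥ DF]
   → F = (-2321/507, 2258/507)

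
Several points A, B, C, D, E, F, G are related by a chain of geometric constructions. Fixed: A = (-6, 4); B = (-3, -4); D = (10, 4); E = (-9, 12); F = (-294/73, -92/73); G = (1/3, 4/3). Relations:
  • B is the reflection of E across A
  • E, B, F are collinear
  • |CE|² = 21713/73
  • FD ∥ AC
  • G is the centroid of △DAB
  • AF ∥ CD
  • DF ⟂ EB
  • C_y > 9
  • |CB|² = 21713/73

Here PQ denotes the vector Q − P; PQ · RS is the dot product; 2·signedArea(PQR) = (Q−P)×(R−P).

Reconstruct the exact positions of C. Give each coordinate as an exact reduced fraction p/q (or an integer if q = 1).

C = (586/73, 676/73)

1. C_x = 586/73  [AF ∥ CD ∩ FD ∥ AC]
2. C_y = 676/73  [AF ∥ CD ∩ FD ∥ AC]
   → C = (586/73, 676/73)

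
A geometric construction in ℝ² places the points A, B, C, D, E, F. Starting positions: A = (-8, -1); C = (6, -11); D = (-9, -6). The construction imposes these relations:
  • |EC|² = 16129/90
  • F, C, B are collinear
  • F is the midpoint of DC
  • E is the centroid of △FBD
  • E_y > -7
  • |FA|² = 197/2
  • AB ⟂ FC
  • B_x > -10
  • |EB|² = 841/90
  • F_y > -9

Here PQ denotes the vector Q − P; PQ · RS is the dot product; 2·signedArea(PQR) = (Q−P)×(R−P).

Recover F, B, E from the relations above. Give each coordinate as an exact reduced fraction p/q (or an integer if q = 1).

1. F_x = -3/2  [F is the midpoint of DC]
2. F_y = -17/2  [F is the midpoint of DC]
   → F = (-3/2, -17/2)
3. B_x = -48/5  [F, C, B are collinear ∩ AB ⟂ FC]
4. B_y = -29/5  [F, C, B are collinear ∩ AB ⟂ FC]
   → B = (-48/5, -29/5)
5. E_x = -67/10  [E is the centroid of △FBD]
6. E_y = -203/30  [E is the centroid of △FBD]
   → E = (-67/10, -203/30)

B = (-48/5, -29/5)
E = (-67/10, -203/30)
F = (-3/2, -17/2)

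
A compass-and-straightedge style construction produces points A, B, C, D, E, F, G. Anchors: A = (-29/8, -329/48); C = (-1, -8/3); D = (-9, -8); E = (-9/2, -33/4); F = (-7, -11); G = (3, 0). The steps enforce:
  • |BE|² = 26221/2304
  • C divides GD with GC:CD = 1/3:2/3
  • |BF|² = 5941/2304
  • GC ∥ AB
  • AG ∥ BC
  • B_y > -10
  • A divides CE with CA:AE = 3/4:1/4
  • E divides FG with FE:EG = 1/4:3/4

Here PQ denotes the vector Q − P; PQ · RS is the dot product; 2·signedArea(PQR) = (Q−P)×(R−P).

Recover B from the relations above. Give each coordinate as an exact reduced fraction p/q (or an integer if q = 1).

B = (-61/8, -457/48)

1. B_x = -61/8  [AG ∥ BC ∩ GC ∥ AB]
2. B_y = -457/48  [AG ∥ BC ∩ GC ∥ AB]
   → B = (-61/8, -457/48)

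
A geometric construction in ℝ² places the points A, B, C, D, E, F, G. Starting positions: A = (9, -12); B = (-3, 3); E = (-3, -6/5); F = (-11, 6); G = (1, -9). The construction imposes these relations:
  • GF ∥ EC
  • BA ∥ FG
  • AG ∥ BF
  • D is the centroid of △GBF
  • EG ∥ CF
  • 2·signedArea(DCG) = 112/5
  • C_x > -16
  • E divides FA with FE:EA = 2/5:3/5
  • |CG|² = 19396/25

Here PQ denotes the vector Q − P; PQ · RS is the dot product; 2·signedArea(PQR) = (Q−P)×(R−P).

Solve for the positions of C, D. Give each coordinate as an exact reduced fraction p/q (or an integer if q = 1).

C = (-15, 69/5)
D = (-13/3, 0)

1. C_x = -15  [EG ∥ CF ∩ GF ∥ EC]
2. C_y = 69/5  [EG ∥ CF ∩ GF ∥ EC]
   → C = (-15, 69/5)
3. D_x = -13/3  [D is the centroid of △GBF]
4. D_y = 0  [D is the centroid of △GBF]
   → D = (-13/3, 0)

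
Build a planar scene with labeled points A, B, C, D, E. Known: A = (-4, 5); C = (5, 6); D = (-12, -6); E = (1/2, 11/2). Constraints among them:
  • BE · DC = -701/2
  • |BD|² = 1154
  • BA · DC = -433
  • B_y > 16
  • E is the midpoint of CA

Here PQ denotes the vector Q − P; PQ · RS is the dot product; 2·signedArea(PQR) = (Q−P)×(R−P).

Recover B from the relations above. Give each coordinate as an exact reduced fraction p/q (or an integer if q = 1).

B = (13, 17)

1. B_x = 13  [line -17·x + -12·y + 425 = 0 ∩ |BD|² = 1154]
2. B_y = 17  [line -17·x + -12·y + 425 = 0 ∩ |BD|² = 1154]
   → B = (13, 17)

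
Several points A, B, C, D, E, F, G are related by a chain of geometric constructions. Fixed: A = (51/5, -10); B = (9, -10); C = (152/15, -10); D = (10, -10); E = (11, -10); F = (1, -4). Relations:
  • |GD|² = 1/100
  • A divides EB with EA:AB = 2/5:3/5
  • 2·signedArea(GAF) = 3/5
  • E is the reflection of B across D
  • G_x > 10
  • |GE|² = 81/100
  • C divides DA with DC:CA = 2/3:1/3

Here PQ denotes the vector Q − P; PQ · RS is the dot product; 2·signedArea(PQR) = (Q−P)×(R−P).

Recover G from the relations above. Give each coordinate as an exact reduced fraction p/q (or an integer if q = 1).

1. G_x = 101/10  [line -6·x + -46/5·y + -157/5 = 0 ∩ |GD|² = 1/100]
2. G_y = -10  [line -6·x + -46/5·y + -157/5 = 0 ∩ |GD|² = 1/100]
   → G = (101/10, -10)

G = (101/10, -10)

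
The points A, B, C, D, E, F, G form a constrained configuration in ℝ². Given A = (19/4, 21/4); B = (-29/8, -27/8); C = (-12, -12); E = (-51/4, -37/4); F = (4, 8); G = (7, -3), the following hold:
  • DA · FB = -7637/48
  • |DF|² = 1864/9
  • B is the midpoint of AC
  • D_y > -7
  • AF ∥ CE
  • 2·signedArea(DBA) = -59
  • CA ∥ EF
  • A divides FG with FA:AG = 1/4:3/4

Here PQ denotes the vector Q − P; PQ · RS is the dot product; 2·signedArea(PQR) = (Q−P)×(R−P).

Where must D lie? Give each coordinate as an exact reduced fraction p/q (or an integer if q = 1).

D = (2/3, -6)

1. D_x = 2/3  [2·signedArea(DBA) = -59 ∩ DA · FB = -7637/48]
2. D_y = -6  [2·signedArea(DBA) = -59 ∩ DA · FB = -7637/48]
   → D = (2/3, -6)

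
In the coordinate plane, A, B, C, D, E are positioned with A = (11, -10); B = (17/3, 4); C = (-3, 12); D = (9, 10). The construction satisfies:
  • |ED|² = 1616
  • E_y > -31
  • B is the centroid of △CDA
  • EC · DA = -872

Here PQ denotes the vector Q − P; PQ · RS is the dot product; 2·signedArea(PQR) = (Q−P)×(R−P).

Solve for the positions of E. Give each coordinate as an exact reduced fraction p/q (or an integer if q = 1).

1. E_x = 13  [line -2·x + 20·y + 626 = 0 ∩ |ED|² = 1616]
2. E_y = -30  [line -2·x + 20·y + 626 = 0 ∩ |ED|² = 1616]
   → E = (13, -30)

E = (13, -30)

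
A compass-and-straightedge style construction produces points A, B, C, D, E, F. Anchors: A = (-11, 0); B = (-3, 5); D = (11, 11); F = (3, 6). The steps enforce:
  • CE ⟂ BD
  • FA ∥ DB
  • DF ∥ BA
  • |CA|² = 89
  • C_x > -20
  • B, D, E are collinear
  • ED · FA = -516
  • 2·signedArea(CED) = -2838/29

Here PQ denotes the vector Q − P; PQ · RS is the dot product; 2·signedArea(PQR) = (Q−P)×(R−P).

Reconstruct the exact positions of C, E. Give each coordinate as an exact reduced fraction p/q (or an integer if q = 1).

1. E_x = -584/29  [B, D, E are collinear ∩ ED · FA = -516]
2. E_y = -68/29  [B, D, E are collinear ∩ ED · FA = -516]
   → E = (-584/29, -68/29)
3. C_x = -19  [2·signedArea(CED) = -2838/29 ∩ CE ⟂ BD]
4. C_y = -5  [2·signedArea(CED) = -2838/29 ∩ CE ⟂ BD]
   → C = (-19, -5)

C = (-19, -5)
E = (-584/29, -68/29)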